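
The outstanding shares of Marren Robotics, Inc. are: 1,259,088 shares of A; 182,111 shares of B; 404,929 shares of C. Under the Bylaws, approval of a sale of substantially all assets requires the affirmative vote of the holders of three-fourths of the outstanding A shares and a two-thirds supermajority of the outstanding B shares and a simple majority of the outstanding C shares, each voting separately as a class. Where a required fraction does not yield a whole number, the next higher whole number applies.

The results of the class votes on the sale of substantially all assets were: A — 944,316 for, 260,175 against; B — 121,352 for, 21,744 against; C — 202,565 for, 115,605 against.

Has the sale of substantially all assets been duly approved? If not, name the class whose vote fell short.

Not approved — the B shares did not give the required vote.

A: 3/4 of 1259088 = 944316; 944,316 required, 944,316 in favor — approved.
B: 2/3 of 182111 = 121407.33, rounded up to 121408; 121,408 required, 121,352 in favor — not approved.
C: a majority of 404929 is 202465; 202,465 required, 202,565 in favor — approved.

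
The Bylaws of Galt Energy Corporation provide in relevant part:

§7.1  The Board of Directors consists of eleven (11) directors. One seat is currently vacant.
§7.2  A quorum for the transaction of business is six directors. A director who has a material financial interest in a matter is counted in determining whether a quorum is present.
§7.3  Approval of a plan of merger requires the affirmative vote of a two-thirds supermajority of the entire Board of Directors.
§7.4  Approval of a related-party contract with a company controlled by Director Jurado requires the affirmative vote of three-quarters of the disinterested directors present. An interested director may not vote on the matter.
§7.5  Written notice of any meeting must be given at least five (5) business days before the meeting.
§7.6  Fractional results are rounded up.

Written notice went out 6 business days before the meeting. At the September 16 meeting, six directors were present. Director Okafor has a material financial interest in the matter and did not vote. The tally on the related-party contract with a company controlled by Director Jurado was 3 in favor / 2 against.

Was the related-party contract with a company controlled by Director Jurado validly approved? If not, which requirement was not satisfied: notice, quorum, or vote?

Invalid — vote requirement not satisfied.

Notice: 6 business days given; 5 required (6 ≥ 5). Satisfied.
Quorum: 6 present (interested directors count toward quorum); quorum is 6. Satisfied.
Vote: the related-party contract with a company controlled by Director Jurado requires three-fourths of the disinterested directors present (6 − 1 = 5). 3/4 of 5 = 3.75, rounded up to 4, so 4 affirmative votes are needed; 3 voted in favor. Not satisfied.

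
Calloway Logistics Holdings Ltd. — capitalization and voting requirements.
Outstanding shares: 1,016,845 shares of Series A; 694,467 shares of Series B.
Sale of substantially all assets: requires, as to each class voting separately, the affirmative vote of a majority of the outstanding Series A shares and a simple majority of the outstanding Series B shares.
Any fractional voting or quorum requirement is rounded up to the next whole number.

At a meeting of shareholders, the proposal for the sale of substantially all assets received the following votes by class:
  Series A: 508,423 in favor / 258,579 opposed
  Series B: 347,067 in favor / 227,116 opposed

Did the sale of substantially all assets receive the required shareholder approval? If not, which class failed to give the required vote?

Not approved — the Series B shares did not give the required vote.

Series A: a majority of 1016845 is 508423; 508,423 required, 508,423 in favor — approved.
Series B: a majority of 694467 is 347234; 347,234 required, 347,067 in favor — not approved.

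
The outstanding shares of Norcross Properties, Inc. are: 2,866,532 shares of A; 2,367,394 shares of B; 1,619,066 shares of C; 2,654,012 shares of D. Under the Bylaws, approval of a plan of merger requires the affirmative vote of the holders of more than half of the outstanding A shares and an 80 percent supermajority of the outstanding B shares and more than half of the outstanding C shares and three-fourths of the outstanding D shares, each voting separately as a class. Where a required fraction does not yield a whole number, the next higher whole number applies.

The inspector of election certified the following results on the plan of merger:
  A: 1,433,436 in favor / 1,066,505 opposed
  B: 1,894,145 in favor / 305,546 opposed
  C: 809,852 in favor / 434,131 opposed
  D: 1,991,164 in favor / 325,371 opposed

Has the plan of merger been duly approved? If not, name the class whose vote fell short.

A: a majority of 2866532 is 1433267; 1,433,267 required, 1,433,436 in favor — approved.
B: 4/5 of 2367394 = 1893915.20, rounded up to 1893916; 1,893,916 required, 1,894,145 in favor — approved.
C: a majority of 1619066 is 809534; 809,534 required, 809,852 in favor — approved.
D: 3/4 of 2654012 = 1990509; 1,990,509 required, 1,991,164 in favor — approved.

Approved — every class gave the required vote.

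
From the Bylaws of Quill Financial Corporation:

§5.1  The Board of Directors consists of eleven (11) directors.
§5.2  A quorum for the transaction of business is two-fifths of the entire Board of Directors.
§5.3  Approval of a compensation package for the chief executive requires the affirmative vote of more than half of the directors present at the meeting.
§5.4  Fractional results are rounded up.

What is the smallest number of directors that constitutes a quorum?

5

2/5 of 11 = 4.40, rounded up to 5.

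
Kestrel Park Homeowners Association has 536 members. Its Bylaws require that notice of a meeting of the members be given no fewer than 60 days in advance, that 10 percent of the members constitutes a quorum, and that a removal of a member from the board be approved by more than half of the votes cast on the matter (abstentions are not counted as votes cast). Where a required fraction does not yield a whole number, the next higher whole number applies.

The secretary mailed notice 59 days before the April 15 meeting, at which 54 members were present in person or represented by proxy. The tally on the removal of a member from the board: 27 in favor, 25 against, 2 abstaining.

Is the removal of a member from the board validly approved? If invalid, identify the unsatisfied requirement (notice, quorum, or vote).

Notice: 59 days given; 60 required. Not satisfied.
Quorum: 10% of 536 = 53.60, rounded up to 54; 54 present. Satisfied.
Vote: requires a majority of the votes cast (54 − 2 abstaining = 52); a majority of 52 is 27, so 27 needed; 27 in favor. Satisfied.

Invalid — notice requirement not satisfied.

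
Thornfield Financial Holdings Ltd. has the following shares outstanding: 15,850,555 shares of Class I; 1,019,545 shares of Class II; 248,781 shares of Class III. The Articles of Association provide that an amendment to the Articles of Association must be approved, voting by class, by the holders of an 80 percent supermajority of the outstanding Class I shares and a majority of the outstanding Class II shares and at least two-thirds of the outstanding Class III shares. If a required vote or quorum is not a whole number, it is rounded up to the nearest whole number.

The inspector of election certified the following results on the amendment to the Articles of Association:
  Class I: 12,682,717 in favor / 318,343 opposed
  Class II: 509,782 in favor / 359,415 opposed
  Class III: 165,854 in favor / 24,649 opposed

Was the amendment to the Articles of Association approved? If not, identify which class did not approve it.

Approved — every class gave the required vote.

Class I: 4/5 of 15850555 = 12680444; 12,680,444 required, 12,682,717 in favor — approved.
Class II: a majority of 1019545 is 509773; 509,773 required, 509,782 in favor — approved.
Class III: 2/3 of 248781 = 165854; 165,854 required, 165,854 in favor — approved.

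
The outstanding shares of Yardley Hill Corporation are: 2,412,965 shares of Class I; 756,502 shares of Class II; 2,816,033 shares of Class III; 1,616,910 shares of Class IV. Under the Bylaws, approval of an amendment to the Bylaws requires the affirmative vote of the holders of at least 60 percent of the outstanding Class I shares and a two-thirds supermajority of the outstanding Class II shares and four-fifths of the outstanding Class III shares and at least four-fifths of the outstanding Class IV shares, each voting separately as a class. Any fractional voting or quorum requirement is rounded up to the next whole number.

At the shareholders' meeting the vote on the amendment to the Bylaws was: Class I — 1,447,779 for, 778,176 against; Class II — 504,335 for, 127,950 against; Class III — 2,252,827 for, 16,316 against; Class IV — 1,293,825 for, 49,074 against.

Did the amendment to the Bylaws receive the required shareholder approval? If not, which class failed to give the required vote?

Approved — every class gave the required vote.

Class I: 3/5 of 2412965 = 1447779; 1,447,779 required, 1,447,779 in favor — approved.
Class II: 2/3 of 756502 = 504334.67, rounded up to 504335; 504,335 required, 504,335 in favor — approved.
Class III: 4/5 of 2816033 = 2252826.40, rounded up to 2252827; 2,252,827 required, 2,252,827 in favor — approved.
Class IV: 4/5 of 1616910 = 1293528; 1,293,528 required, 1,293,825 in favor — approved.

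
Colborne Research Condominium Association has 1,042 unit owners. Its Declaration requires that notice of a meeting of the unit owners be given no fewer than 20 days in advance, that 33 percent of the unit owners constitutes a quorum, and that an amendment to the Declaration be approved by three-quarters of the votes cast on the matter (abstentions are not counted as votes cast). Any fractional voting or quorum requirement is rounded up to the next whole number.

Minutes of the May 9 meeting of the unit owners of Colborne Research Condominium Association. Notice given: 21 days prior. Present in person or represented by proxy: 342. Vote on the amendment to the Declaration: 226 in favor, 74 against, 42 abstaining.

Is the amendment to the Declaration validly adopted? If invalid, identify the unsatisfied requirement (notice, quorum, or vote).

Invalid — quorum requirement not satisfied.

Notice: 21 days given; 20 required. Satisfied.
Quorum: 33% of 1,042 = 343.86, rounded up to 344; 342 present. Not satisfied.
Vote: requires three-fourths of the votes cast (342 − 42 abstaining = 300); 3/4 of 300 = 225, so 225 needed; 226 in favor. Satisfied.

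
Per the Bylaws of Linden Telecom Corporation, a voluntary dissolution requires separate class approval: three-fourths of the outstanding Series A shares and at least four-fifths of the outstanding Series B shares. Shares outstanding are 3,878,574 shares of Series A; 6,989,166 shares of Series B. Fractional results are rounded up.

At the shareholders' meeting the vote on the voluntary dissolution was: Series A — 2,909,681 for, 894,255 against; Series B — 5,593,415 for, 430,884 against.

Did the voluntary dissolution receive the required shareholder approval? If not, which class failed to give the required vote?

Approved — every class gave the required vote.

Series A: 3/4 of 3878574 = 2908930.50, rounded up to 2908931; 2,908,931 required, 2,909,681 in favor — approved.
Series B: 4/5 of 6989166 = 5591332.80, rounded up to 5591333; 5,591,333 required, 5,593,415 in favor — approved.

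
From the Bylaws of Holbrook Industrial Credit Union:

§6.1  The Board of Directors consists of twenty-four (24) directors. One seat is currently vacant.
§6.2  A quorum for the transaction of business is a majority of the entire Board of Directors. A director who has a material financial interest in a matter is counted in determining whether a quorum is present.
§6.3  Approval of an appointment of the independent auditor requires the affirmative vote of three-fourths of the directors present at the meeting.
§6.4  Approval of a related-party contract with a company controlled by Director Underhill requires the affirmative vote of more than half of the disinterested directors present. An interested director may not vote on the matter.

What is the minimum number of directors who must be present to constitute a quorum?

13

A majority of 24 is 13.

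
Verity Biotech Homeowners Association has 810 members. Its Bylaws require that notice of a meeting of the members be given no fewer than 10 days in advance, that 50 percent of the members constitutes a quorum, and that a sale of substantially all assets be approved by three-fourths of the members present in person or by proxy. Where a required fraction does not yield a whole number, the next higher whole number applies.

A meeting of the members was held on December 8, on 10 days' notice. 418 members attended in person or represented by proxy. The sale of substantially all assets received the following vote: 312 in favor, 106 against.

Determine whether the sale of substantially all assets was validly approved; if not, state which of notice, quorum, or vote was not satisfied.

Notice: 10 days given; 10 required. Satisfied.
Quorum: 50% of 810 = 405; 418 present. Satisfied.
Vote: requires three-fourths of those present (418); 3/4 of 418 = 313.50, rounded up to 314, so 314 needed; 312 in favor. Not satisfied.

Invalid — vote requirement not satisfied.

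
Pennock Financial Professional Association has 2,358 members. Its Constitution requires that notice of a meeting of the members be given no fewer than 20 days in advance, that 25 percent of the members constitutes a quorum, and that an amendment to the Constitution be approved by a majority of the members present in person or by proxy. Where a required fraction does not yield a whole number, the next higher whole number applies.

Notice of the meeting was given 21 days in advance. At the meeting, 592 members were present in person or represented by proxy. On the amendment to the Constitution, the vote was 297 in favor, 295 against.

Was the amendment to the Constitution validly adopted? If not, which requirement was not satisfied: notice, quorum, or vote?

Notice: 21 days given; 20 required. Satisfied.
Quorum: 25% of 2,358 = 589.50, rounded up to 590; 592 present. Satisfied.
Vote: requires a majority of those present (592); a majority of 592 is 297, so 297 needed; 297 in favor. Satisfied.

Valid — all requirements satisfied.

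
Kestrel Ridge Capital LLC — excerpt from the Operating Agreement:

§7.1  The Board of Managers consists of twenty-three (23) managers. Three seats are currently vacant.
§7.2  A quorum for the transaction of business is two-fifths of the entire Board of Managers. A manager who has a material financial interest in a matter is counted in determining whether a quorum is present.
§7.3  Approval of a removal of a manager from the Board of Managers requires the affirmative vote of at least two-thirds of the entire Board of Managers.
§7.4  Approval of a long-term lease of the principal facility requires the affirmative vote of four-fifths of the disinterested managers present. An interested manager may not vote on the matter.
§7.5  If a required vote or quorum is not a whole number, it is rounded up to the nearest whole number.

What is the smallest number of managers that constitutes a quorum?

2/5 of 23 = 9.20, rounded up to 10.

10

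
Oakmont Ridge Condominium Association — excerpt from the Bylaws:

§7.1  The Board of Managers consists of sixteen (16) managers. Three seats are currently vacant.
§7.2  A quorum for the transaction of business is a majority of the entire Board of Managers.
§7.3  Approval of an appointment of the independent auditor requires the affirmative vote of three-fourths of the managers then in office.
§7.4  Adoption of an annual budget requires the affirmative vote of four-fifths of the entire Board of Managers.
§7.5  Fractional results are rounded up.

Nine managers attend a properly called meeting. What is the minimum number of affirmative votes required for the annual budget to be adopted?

13

The annual budget requires four-fifths of the entire Board of Managers (16).
4/5 of 16 = 12.80, rounded up to 13.
(Only 9 can vote, so the annual budget cannot pass at this meeting, but the required vote is still 13.)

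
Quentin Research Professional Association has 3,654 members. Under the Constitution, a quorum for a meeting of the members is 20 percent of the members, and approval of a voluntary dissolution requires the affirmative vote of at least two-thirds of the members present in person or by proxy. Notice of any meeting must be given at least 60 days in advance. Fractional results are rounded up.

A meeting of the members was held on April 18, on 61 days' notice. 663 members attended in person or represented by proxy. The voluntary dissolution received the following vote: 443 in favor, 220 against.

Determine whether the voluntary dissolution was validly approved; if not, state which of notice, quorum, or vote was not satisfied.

Notice: 61 days given; 60 required. Satisfied.
Quorum: 20% of 3,654 = 730.80, rounded up to 731; 663 present. Not satisfied.
Vote: requires two-thirds of those present (663); 2/3 of 663 = 442, so 442 needed; 443 in favor. Satisfied.

Invalid — quorum requirement not satisfied.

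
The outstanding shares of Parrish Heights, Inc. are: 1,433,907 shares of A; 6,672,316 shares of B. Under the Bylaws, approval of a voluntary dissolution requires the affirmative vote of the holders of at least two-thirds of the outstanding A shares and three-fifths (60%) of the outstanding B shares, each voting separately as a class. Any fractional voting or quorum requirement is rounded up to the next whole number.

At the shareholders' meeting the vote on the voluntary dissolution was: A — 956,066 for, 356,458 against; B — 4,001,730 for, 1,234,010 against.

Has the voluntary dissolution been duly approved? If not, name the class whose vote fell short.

Not approved — the B shares did not give the required vote.

A: 2/3 of 1433907 = 955938; 955,938 required, 956,066 in favor — approved.
B: 3/5 of 6672316 = 4003389.60, rounded up to 4003390; 4,003,390 required, 4,001,730 in favor — not approved.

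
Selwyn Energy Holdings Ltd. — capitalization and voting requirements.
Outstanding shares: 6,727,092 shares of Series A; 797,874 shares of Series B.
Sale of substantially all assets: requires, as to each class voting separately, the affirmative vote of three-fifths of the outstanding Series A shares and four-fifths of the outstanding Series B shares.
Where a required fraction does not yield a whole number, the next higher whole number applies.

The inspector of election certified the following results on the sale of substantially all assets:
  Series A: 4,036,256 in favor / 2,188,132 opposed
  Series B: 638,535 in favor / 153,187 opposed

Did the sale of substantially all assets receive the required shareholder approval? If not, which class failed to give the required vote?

Approved — every class gave the required vote.

Series A: 3/5 of 6727092 = 4036255.20, rounded up to 4036256; 4,036,256 required, 4,036,256 in favor — approved.
Series B: 4/5 of 797874 = 638299.20, rounded up to 638300; 638,300 required, 638,535 in favor — approved.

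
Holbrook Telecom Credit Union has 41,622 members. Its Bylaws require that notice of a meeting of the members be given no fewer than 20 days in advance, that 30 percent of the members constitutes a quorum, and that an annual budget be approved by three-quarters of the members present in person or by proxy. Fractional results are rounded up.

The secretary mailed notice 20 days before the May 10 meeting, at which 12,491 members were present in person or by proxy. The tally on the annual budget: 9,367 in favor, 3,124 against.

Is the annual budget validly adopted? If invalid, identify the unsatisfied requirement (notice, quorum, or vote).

Invalid — vote requirement not satisfied.

Notice: 20 days given; 20 required. Satisfied.
Quorum: 30% of 41,622 = 12,486.60, rounded up to 12,487; 12,491 present. Satisfied.
Vote: requires three-fourths of those present (12,491); 3/4 of 12491 = 9368.25, rounded up to 9369, so 9,369 needed; 9,367 in favor. Not satisfied.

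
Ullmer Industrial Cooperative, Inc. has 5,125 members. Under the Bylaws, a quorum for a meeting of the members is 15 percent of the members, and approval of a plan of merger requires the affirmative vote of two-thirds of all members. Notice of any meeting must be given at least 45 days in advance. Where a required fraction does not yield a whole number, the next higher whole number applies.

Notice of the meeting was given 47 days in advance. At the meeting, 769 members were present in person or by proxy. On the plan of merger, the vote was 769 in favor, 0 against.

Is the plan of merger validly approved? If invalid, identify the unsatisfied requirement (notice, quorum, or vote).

Invalid — vote requirement not satisfied.

Notice: 47 days given; 45 required. Satisfied.
Quorum: 15% of 5,125 = 768.75, rounded up to 769; 769 present. Satisfied.
Vote: requires two-thirds of all members (5,125); 2/3 of 5125 = 3416.67, rounded up to 3417, so 3,417 needed; 769 in favor. Not satisfied.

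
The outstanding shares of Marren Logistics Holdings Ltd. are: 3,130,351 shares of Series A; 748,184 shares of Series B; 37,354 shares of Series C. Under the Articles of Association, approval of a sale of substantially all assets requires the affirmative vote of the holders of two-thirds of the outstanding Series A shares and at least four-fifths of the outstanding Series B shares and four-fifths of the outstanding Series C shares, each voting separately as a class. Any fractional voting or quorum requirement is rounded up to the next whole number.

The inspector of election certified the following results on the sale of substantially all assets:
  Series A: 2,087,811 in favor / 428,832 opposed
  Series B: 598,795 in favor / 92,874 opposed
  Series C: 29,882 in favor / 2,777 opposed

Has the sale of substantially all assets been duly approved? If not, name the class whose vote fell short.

Series A: 2/3 of 3130351 = 2086900.67, rounded up to 2086901; 2,086,901 required, 2,087,811 in favor — approved.
Series B: 4/5 of 748184 = 598547.20, rounded up to 598548; 598,548 required, 598,795 in favor — approved.
Series C: 4/5 of 37354 = 29883.20, rounded up to 29884; 29,884 required, 29,882 in favor — not approved.

Not approved — the Series C shares did not give the required vote.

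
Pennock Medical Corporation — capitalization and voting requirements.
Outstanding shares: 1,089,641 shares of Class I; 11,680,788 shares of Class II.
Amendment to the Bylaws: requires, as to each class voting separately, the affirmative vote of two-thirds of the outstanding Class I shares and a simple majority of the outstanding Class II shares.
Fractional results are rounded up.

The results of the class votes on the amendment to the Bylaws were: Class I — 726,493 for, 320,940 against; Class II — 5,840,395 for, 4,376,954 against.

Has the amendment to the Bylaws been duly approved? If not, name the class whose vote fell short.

Approved — every class gave the required vote.

Class I: 2/3 of 1089641 = 726427.33, rounded up to 726428; 726,428 required, 726,493 in favor — approved.
Class II: a majority of 11680788 is 5840395; 5,840,395 required, 5,840,395 in favor — approved.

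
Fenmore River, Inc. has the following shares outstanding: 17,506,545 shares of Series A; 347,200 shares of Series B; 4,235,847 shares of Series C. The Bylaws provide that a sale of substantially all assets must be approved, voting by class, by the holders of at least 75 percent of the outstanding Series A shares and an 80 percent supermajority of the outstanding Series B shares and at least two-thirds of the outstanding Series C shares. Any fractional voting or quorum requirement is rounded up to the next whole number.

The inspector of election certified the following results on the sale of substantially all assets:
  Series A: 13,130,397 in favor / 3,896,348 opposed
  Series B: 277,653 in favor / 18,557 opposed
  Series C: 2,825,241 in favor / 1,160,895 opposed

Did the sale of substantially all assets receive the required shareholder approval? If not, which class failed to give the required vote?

Series A: 3/4 of 17506545 = 13129908.75, rounded up to 13129909; 13,129,909 required, 13,130,397 in favor — approved.
Series B: 4/5 of 347200 = 277760; 277,760 required, 277,653 in favor — not approved.
Series C: 2/3 of 4235847 = 2823898; 2,823,898 required, 2,825,241 in favor — approved.

Not approved — the Series B shares did not give the required vote.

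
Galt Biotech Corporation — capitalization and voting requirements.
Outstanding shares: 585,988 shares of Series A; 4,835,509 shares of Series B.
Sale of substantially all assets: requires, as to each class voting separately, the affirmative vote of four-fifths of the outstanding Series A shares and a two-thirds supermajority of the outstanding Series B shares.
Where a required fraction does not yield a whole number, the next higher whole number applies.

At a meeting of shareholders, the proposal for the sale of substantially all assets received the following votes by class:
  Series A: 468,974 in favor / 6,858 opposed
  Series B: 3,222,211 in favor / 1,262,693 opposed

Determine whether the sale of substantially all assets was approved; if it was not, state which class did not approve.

Series A: 4/5 of 585988 = 468790.40, rounded up to 468791; 468,791 required, 468,974 in favor — approved.
Series B: 2/3 of 4835509 = 3223672.67, rounded up to 3223673; 3,223,673 required, 3,222,211 in favor — not approved.

Not approved — the Series B shares did not give the required vote.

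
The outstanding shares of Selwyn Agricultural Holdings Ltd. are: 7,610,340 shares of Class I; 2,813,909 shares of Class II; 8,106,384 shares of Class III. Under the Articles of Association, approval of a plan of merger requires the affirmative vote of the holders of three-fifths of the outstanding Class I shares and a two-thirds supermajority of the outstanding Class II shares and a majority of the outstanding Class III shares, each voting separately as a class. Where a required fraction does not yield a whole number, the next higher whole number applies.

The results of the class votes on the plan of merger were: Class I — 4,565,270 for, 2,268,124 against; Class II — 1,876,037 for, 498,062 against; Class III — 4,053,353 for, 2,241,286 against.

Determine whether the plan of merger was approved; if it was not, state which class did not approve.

Not approved — the Class I shares did not give the required vote.

Class I: 3/5 of 7610340 = 4566204; 4,566,204 required, 4,565,270 in favor — not approved.
Class II: 2/3 of 2813909 = 1875939.33, rounded up to 1875940; 1,875,940 required, 1,876,037 in favor — approved.
Class III: a majority of 8106384 is 4053193; 4,053,193 required, 4,053,353 in favor — approved.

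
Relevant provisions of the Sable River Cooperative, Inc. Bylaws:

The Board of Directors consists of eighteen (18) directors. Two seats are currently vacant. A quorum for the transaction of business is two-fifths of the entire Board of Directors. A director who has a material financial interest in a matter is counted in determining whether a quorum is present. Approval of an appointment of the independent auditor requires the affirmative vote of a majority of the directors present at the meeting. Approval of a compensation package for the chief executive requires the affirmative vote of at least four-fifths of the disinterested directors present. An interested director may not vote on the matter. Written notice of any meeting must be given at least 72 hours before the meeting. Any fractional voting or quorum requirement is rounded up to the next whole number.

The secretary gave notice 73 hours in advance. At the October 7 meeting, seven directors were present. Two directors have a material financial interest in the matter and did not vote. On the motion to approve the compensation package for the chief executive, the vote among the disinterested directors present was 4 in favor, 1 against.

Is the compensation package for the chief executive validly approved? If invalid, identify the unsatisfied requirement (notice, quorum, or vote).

Invalid — quorum requirement not satisfied.

Notice: 73 hours given; 72 required (73 ≥ 72). Satisfied.
Quorum: 7 present (interested directors count toward quorum); quorum is 8. Not satisfied.
Vote: the compensation package for the chief executive requires four-fifths of the disinterested directors present (7 − 2 = 5). 4/5 of 5 = 4, so 4 affirmative votes are needed; 4 voted in favor. Satisfied. (Moot — without a quorum no business can be validly transacted.)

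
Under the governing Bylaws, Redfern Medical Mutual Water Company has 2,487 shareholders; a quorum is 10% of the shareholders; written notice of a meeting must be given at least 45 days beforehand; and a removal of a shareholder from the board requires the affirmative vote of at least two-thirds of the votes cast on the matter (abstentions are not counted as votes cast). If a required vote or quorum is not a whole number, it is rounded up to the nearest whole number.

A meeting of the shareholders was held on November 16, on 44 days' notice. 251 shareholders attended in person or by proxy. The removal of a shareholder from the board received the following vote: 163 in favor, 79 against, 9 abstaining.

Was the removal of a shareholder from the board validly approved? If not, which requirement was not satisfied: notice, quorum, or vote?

Invalid — notice requirement not satisfied.

Notice: 44 days given; 45 required. Not satisfied.
Quorum: 10% of 2,487 = 248.70, rounded up to 249; 251 present. Satisfied.
Vote: requires two-thirds of the votes cast (251 − 9 abstaining = 242); 2/3 of 242 = 161.33, rounded up to 162, so 162 needed; 163 in favor. Satisfied.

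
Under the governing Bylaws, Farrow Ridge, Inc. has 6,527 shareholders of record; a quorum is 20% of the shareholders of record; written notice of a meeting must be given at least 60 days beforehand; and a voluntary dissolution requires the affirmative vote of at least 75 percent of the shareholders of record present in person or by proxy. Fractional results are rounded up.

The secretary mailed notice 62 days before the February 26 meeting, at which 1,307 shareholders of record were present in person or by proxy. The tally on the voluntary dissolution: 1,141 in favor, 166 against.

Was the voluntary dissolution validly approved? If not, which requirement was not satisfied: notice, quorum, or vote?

Notice: 62 days given; 60 required. Satisfied.
Quorum: 20% of 6,527 = 1,305.40, rounded up to 1,306; 1,307 present. Satisfied.
Vote: requires three-fourths of those present (1,307); 3/4 of 1307 = 980.25, rounded up to 981, so 981 needed; 1,141 in favor. Satisfied.

Valid — all requirements satisfied.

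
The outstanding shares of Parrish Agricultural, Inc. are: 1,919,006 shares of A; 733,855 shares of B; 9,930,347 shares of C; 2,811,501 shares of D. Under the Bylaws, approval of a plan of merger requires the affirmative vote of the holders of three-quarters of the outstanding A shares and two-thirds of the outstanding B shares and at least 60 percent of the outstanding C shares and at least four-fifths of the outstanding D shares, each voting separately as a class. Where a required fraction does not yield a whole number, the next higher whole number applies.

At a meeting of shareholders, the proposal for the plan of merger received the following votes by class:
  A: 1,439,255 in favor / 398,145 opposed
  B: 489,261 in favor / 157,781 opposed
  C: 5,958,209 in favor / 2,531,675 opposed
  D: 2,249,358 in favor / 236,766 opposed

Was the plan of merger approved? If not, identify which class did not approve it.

Approved — every class gave the required vote.

A: 3/4 of 1919006 = 1439254.50, rounded up to 1439255; 1,439,255 required, 1,439,255 in favor — approved.
B: 2/3 of 733855 = 489236.67, rounded up to 489237; 489,237 required, 489,261 in favor — approved.
C: 3/5 of 9930347 = 5958208.20, rounded up to 5958209; 5,958,209 required, 5,958,209 in favor — approved.
D: 4/5 of 2811501 = 2249200.80, rounded up to 2249201; 2,249,201 required, 2,249,358 in favor — approved.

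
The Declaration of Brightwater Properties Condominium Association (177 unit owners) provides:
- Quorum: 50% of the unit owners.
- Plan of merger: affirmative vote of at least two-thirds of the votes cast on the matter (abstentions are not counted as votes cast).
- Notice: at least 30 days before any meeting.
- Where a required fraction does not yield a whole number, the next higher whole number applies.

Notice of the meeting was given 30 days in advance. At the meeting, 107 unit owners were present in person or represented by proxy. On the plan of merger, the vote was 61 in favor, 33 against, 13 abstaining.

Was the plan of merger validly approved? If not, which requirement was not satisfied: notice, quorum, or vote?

Invalid — vote requirement not satisfied.

Notice: 30 days given; 30 required. Satisfied.
Quorum: 50% of 177 = 88.50, rounded up to 89; 107 present. Satisfied.
Vote: requires two-thirds of the votes cast (107 − 13 abstaining = 94); 2/3 of 94 = 62.67, rounded up to 63, so 63 needed; 61 in favor. Not satisfied.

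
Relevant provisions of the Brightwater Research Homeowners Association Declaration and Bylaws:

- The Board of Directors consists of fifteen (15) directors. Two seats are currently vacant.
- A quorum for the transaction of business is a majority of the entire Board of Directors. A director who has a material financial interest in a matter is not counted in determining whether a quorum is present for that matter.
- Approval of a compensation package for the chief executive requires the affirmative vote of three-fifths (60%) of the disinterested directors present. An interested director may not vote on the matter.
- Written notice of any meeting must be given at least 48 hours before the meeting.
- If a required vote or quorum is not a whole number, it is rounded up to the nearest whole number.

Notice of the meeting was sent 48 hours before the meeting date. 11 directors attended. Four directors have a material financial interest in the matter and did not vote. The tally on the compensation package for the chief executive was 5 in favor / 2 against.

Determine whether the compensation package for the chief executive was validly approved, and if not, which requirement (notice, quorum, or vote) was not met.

Notice: 48 hours given; 48 required (48 ≥ 48). Satisfied.
Quorum: 11 present, but the 4 interested directors do not count, leaving 7. Quorum is 8. Not satisfied.
Vote: the compensation package for the chief executive requires three-fifths of the disinterested directors present (11 − 4 = 7). 3/5 of 7 = 4.20, rounded up to 5, so 5 affirmative votes are needed; 5 voted in favor. Satisfied. (Moot — without a quorum no business can be validly transacted.)

Invalid — quorum requirement not satisfied.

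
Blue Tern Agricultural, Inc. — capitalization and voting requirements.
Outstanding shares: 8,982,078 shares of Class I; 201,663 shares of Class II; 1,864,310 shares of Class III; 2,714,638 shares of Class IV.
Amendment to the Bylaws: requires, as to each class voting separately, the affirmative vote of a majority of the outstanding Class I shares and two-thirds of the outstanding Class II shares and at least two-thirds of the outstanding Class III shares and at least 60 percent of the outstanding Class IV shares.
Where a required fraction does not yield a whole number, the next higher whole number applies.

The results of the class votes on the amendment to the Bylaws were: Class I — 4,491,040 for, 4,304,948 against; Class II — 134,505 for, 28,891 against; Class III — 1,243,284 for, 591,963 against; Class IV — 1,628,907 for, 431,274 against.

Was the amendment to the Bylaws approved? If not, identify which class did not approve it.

Approved — every class gave the required vote.

Class I: a majority of 8982078 is 4491040; 4,491,040 required, 4,491,040 in favor — approved.
Class II: 2/3 of 201663 = 134442; 134,442 required, 134,505 in favor — approved.
Class III: 2/3 of 1864310 = 1242873.33, rounded up to 1242874; 1,242,874 required, 1,243,284 in favor — approved.
Class IV: 3/5 of 2714638 = 1628782.80, rounded up to 1628783; 1,628,783 required, 1,628,907 in favor — approved.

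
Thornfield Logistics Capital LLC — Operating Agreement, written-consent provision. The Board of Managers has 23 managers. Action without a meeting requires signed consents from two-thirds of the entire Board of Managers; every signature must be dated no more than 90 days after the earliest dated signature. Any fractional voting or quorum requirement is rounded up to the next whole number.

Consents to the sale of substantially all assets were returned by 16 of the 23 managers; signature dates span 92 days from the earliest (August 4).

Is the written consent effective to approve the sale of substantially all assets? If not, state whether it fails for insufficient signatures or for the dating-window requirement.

Not effective — dating-window requirement not satisfied.

Signatures required: two-thirds of 23 — 2/3 of 23 = 15.33, rounded up to 16, so 16 needed; 16 signed. Sufficient.
Dating window: the latest signature is 92 days after the earliest; the limit is 90 days. Outside the window.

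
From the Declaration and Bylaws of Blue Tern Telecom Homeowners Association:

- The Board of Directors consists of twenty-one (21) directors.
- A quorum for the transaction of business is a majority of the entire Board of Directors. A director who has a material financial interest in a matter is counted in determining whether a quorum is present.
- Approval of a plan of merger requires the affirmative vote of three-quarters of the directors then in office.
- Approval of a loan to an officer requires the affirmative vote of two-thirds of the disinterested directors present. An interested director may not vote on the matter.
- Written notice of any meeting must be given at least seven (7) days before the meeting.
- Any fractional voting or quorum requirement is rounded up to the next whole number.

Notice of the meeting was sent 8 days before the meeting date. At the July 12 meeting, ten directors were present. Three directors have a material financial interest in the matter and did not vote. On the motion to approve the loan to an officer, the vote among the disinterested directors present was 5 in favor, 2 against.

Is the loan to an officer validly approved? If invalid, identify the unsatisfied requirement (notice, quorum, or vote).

Invalid — quorum requirement not satisfied.

Notice: 8 days given; 7 required (8 ≥ 7). Satisfied.
Quorum: 10 present (interested directors count toward quorum); quorum is 11. Not satisfied.
Vote: the loan to an officer requires two-thirds of the disinterested directors present (10 − 3 = 7). 2/3 of 7 = 4.67, rounded up to 5, so 5 affirmative votes are needed; 5 voted in favor. Satisfied. (Moot — without a quorum no business can be validly transacted.)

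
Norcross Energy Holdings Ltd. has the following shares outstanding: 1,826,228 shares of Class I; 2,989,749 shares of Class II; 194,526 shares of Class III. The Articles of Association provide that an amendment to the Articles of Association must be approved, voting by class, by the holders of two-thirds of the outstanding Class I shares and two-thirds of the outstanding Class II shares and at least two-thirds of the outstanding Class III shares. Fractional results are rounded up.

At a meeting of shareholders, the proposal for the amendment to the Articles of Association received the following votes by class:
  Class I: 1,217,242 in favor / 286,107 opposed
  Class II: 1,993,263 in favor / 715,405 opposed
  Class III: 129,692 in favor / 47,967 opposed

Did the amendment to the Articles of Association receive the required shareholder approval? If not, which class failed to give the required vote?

Not approved — the Class I shares did not give the required vote.

Class I: 2/3 of 1826228 = 1217485.33, rounded up to 1217486; 1,217,486 required, 1,217,242 in favor — not approved.
Class II: 2/3 of 2989749 = 1993166; 1,993,166 required, 1,993,263 in favor — approved.
Class III: 2/3 of 194526 = 129684; 129,684 required, 129,692 in favor — approved.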